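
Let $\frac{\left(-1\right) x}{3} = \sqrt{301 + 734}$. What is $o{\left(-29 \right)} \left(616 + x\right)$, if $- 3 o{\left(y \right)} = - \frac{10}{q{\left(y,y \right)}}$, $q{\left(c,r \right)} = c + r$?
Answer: $- \frac{3080}{87} + \frac{15 \sqrt{115}}{29} \approx -29.855$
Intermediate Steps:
$o{\left(y \right)} = \frac{5}{3 y}$ ($o{\left(y \right)} = - \frac{\left(-10\right) \frac{1}{y + y}}{3} = - \frac{\left(-10\right) \frac{1}{2 y}}{3} = - \frac{\left(-5\right) \frac{1}{y}}{3} = \frac{5}{3 y}$)
$x = - 9 \sqrt{115}$ ($x = - 3 \sqrt{301 + 734} = - 3 \sqrt{1035} = - 3 \cdot 3 \sqrt{115} = - 9 \sqrt{115} \approx -96.514$)
$o{\left(-29 \right)} \left(616 + x\right) = \frac{5}{3 \left(-29\right)} \left(616 - 9 \sqrt{115}\right) = \frac{5}{3} \left(- \frac{1}{29}\right) \left(616 - 9 \sqrt{115}\right) = - \frac{5 \left(616 - 9 \sqrt{115}\right)}{87} = - \frac{3080}{87} + \frac{15 \sqrt{115}}{29}$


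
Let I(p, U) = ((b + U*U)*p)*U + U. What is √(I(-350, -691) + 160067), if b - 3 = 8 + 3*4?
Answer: 4*√7217781361 ≈ 3.3983e+5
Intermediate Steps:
b = 23 (b = 3 + (8 + 3*4) = 3 + (8 + 12) = 3 + 20 = 23)
I(p, U) = U + U*p*(23 + U²) (I(p, U) = ((23 + U*U)*p)*U + U = ((23 + U²)*p)*U + U = (p*(23 + U²))*U + U = U*p*(23 + U²) + U = U + U*p*(23 + U²))
√(I(-350, -691) + 160067) = √(-691*(1 + 23*(-350) - 350*(-691)²) + 160067) = √(-691*(1 - 8050 - 350*477481) + 160067) = √(-691*(1 - 8050 - 167118350) + 160067) = √(-691*(-167126399) + 160067) = √(115484341709 + 160067) = √115484501776 = 4*√7217781361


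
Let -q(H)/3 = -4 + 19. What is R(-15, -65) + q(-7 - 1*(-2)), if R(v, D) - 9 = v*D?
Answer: 939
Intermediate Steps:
q(H) = -45 (q(H) = -3*(-4 + 19) = -3*15 = -45)
R(v, D) = 9 + D*v (R(v, D) = 9 + v*D = 9 + D*v)
R(-15, -65) + q(-7 - 1*(-2)) = (9 - 65*(-15)) - 45 = (9 + 975) - 45 = 984 - 45 = 939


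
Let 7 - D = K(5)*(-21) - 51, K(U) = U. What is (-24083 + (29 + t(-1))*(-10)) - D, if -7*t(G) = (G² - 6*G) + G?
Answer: -171692/7 ≈ -24527.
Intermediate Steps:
t(G) = -G²/7 + 5*G/7 (t(G) = -((G² - 6*G) + G)/7 = -(G² - 5*G)/7 = -G²/7 + 5*G/7)
D = 163 (D = 7 - (5*(-21) - 51) = 7 - (-105 - 51) = 7 - 1*(-156) = 7 + 156 = 163)
(-24083 + (29 + t(-1))*(-10)) - D = (-24083 + (29 + (⅐)*(-1)*(5 - 1*(-1)))*(-10)) - 1*163 = (-24083 + (29 + (⅐)*(-1)*(5 + 1))*(-10)) - 163 = (-24083 + (29 + (⅐)*(-1)*6)*(-10)) - 163 = (-24083 + (29 - 6/7)*(-10)) - 163 = (-24083 + (197/7)*(-10)) - 163 = (-24083 - 1970/7) - 163 = -170551/7 - 163 = -171692/7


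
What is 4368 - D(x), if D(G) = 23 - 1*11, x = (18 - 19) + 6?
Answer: 4356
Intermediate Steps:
x = 5 (x = -1 + 6 = 5)
D(G) = 12 (D(G) = 23 - 11 = 12)
4368 - D(x) = 4368 - 1*12 = 4368 - 12 = 4356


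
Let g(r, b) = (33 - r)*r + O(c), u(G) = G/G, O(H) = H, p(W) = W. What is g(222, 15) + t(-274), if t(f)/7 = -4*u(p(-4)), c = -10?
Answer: -41996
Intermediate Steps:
u(G) = 1
t(f) = -28 (t(f) = 7*(-4*1) = 7*(-4) = -28)
g(r, b) = -10 + r*(33 - r) (g(r, b) = (33 - r)*r - 10 = r*(33 - r) - 10 = -10 + r*(33 - r))
g(222, 15) + t(-274) = (-10 - 1*222² + 33*222) - 28 = (-10 - 1*49284 + 7326) - 28 = (-10 - 49284 + 7326) - 28 = -41968 - 28 = -41996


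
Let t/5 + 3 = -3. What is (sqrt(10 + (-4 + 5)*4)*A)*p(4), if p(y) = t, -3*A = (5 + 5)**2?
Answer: 1000*sqrt(14) ≈ 3741.7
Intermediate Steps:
t = -30 (t = -15 + 5*(-3) = -15 - 15 = -30)
A = -100/3 (A = -(5 + 5)**2/3 = -1/3*10**2 = -1/3*100 = -100/3 ≈ -33.333)
p(y) = -30
(sqrt(10 + (-4 + 5)*4)*A)*p(4) = (sqrt(10 + (-4 + 5)*4)*(-100/3))*(-30) = (sqrt(10 + 1*4)*(-100/3))*(-30) = (sqrt(10 + 4)*(-100/3))*(-30) = (sqrt(14)*(-100/3))*(-30) = -100*sqrt(14)/3*(-30) = 1000*sqrt(14)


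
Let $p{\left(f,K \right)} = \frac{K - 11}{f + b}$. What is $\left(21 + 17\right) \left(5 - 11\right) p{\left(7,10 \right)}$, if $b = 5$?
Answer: $19$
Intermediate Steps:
$p{\left(f,K \right)} = \frac{-11 + K}{5 + f}$ ($p{\left(f,K \right)} = \frac{K - 11}{f + 5} = \frac{-11 + K}{5 + f}$)
$\left(21 + 17\right) \left(5 - 11\right) p{\left(7,10 \right)} = \left(21 + 17\right) \left(5 - 11\right) \frac{-11 + 10}{5 + 7} = 38 \left(-6\right) \frac{1}{12} \left(-1\right) = - 228 \cdot \frac{1}{12} \left(-1\right) = \left(-228\right) \left(- \frac{1}{12}\right) = 19$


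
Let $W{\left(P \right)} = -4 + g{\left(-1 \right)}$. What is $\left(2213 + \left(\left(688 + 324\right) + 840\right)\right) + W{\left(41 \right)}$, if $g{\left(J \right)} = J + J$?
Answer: $4059$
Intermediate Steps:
$g{\left(J \right)} = 2 J$
$W{\left(P \right)} = -6$ ($W{\left(P \right)} = -4 + 2 \left(-1\right) = -4 - 2 = -6$)
$\left(2213 + \left(\left(688 + 324\right) + 840\right)\right) + W{\left(41 \right)} = \left(2213 + \left(\left(688 + 324\right) + 840\right)\right) - 6 = \left(2213 + \left(1012 + 840\right)\right) - 6 = \left(2213 + 1852\right) - 6 = 4065 - 6 = 4059$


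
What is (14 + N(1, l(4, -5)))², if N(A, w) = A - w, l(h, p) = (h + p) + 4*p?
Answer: 1296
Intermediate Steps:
l(h, p) = h + 5*p
(14 + N(1, l(4, -5)))² = (14 + (1 - (4 + 5*(-5))))² = (14 + (1 - (4 - 25)))² = (14 + (1 - 1*(-21)))² = (14 + (1 + 21))² = (14 + 22)² = 36² = 1296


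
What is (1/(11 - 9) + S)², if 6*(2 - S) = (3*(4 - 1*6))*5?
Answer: 225/4 ≈ 56.250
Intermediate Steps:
S = 7 (S = 2 - 3*(4 - 1*6)*5/6 = 2 - 3*(4 - 6)*5/6 = 2 - 3*(-2)*5/6 = 2 - (-1)*5 = 2 - ⅙*(-30) = 2 + 5 = 7)
(1/(11 - 9) + S)² = (1/(11 - 9) + 7)² = (1/2 + 7)² = (½ + 7)² = (15/2)² = 225/4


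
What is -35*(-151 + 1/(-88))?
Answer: 465115/88 ≈ 5285.4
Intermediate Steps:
-35*(-151 + 1/(-88)) = -35*(-151 - 1/88) = -35*(-13289/88) = 465115/88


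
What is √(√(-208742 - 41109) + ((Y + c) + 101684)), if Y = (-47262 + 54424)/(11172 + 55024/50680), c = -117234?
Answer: √(-594476715400335 + 267621128887*I*√5099)/195529 ≈ 2.004 + 124.71*I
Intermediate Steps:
Y = 125335/195529 (Y = 7162/(11172 + 55024*(1/50680)) = 7162/(11172 + 38/35) = 7162/(391058/35) = 7162*(35/391058) = 125335/195529 ≈ 0.64100)
√(√(-208742 - 41109) + ((Y + c) + 101684)) = √(√(-208742 - 41109) + ((125335/195529 - 117234) + 101684)) = √(√(-249851) + (-22922521451/195529 + 101684)) = √(7*I*√5099 - 3040350615/195529) = √(-3040350615/195529 + 7*I*√5099)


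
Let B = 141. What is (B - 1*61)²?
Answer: 6400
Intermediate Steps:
(B - 1*61)² = (141 - 1*61)² = (141 - 61)² = 80² = 6400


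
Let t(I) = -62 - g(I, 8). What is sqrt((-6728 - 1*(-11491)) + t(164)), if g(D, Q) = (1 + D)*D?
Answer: I*sqrt(22359) ≈ 149.53*I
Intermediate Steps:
g(D, Q) = D*(1 + D)
t(I) = -62 - I*(1 + I)
sqrt((-6728 - 1*(-11491)) + t(164)) = sqrt((-6728 - 1*(-11491)) + (-62 - 1*164*(1 + 164))) = sqrt((-6728 + 11491) + (-62 - 1*164*165)) = sqrt(4763 + (-62 - 27060)) = sqrt(4763 - 27122) = sqrt(-22359) = I*sqrt(22359)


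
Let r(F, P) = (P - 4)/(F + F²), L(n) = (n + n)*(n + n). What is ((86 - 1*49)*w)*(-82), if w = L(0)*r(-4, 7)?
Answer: 0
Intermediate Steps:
L(n) = 4*n² (L(n) = (2*n)*(2*n) = 4*n²)
r(F, P) = (-4 + P)/(F + F²)
w = 0 (w = (4*0²)*((-4 + 7)/((-4)*(1 - 4))) = (4*0)*(-¼*3/(-3)) = 0*(-¼*(-⅓)*3) = 0*(¼) = 0)
((86 - 1*49)*w)*(-82) = ((86 - 1*49)*0)*(-82) = ((86 - 49)*0)*(-82) = (37*0)*(-82) = 0*(-82) = 0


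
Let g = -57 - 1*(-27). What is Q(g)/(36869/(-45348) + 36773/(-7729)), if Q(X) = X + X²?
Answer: -60986076408/390508501 ≈ -156.17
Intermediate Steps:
g = -30 (g = -57 + 27 = -30)
Q(g)/(36869/(-45348) + 36773/(-7729)) = (-30*(1 - 30))/(36869/(-45348) + 36773/(-7729)) = (-30*(-29))/(36869*(-1/45348) + 36773*(-1/7729)) = 870/(-36869/45348 - 36773/7729) = 870/(-1952542505/350494692) = 870*(-350494692/1952542505) = -60986076408/390508501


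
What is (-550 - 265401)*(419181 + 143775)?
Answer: -149718711156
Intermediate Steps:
(-550 - 265401)*(419181 + 143775) = -265951*562956 = -149718711156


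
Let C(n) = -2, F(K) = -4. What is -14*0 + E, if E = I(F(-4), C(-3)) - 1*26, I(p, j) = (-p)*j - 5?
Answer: -39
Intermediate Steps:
I(p, j) = -5 - j*p (I(p, j) = -j*p - 5 = -5 - j*p)
E = -39 (E = (-5 - 1*(-2)*(-4)) - 1*26 = (-5 - 8) - 26 = -13 - 26 = -39)
-14*0 + E = -14*0 - 39 = 0 - 39 = -39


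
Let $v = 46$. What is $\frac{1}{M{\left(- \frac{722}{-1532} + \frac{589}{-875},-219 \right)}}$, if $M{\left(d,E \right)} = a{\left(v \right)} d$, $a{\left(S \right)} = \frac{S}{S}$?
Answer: $- \frac{670250}{135299} \approx -4.9538$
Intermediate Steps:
$a{\left(S \right)} = 1$
$M{\left(d,E \right)} = d$ ($M{\left(d,E \right)} = 1 d = d$)
$\frac{1}{M{\left(- \frac{722}{-1532} + \frac{589}{-875},-219 \right)}} = \frac{1}{- \frac{722}{-1532} + \frac{589}{-875}} = \frac{1}{\left(-722\right) \left(- \frac{1}{1532}\right) + 589 \left(- \frac{1}{875}\right)} = \frac{1}{\frac{361}{766} - \frac{589}{875}} = \frac{1}{- \frac{135299}{670250}} = - \frac{670250}{135299}$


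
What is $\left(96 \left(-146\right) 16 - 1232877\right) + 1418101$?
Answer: $-39032$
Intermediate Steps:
$\left(96 \left(-146\right) 16 - 1232877\right) + 1418101 = \left(\left(-14016\right) 16 - 1232877\right) + 1418101 = \left(-224256 - 1232877\right) + 1418101 = -1457133 + 1418101 = -39032$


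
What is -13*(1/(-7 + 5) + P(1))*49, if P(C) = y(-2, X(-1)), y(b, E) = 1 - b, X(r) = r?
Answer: -3185/2 ≈ -1592.5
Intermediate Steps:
P(C) = 3 (P(C) = 1 - 1*(-2) = 1 + 2 = 3)
-13*(1/(-7 + 5) + P(1))*49 = -13*(1/(-7 + 5) + 3)*49 = -13*(1/(-2) + 3)*49 = -13*(-½ + 3)*49 = -13*5/2*49 = -65/2*49 = -3185/2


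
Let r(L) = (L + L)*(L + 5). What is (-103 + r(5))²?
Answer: 9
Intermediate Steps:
r(L) = 2*L*(5 + L) (r(L) = (2*L)*(5 + L) = 2*L*(5 + L))
(-103 + r(5))² = (-103 + 2*5*(5 + 5))² = (-103 + 2*5*10)² = (-103 + 100)² = (-3)² = 9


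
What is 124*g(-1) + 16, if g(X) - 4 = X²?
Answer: 636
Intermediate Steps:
g(X) = 4 + X²
124*g(-1) + 16 = 124*(4 + (-1)²) + 16 = 124*(4 + 1) + 16 = 124*5 + 16 = 620 + 16 = 636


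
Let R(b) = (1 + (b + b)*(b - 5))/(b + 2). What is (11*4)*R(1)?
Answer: -308/3 ≈ -102.67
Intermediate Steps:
R(b) = (1 + 2*b*(-5 + b))/(2 + b) (R(b) = (1 + (2*b)*(-5 + b))/(2 + b) = (1 + 2*b*(-5 + b))/(2 + b))
(11*4)*R(1) = (11*4)*((1 - 10*1 + 2*1²)/(2 + 1)) = 44*((1 - 10 + 2*1)/3) = 44*((1 - 10 + 2)/3) = 44*((⅓)*(-7)) = 44*(-7/3) = -308/3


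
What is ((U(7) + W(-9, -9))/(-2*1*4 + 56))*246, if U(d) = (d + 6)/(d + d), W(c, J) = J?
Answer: -4633/112 ≈ -41.366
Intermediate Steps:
U(d) = (6 + d)/(2*d) (U(d) = (6 + d)/((2*d)) = (6 + d)*(1/(2*d)) = (6 + d)/(2*d))
((U(7) + W(-9, -9))/(-2*1*4 + 56))*246 = (((½)*(6 + 7)/7 - 9)/(-2*1*4 + 56))*246 = (((½)*(⅐)*13 - 9)/(-2*4 + 56))*246 = ((13/14 - 9)/(-8 + 56))*246 = -113/14/48*246 = -113/14*1/48*246 = -113/672*246 = -4633/112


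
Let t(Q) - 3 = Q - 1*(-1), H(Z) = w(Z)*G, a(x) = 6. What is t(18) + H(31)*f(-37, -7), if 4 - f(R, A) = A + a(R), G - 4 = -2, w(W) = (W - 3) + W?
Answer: 612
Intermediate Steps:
w(W) = -3 + 2*W (w(W) = (-3 + W) + W = -3 + 2*W)
G = 2 (G = 4 - 2 = 2)
H(Z) = -6 + 4*Z (H(Z) = (-3 + 2*Z)*2 = -6 + 4*Z)
t(Q) = 4 + Q (t(Q) = 3 + (Q - 1*(-1)) = 3 + (Q + 1) = 3 + (1 + Q) = 4 + Q)
f(R, A) = -2 - A (f(R, A) = 4 - (A + 6) = 4 - (6 + A) = 4 + (-6 - A) = -2 - A)
t(18) + H(31)*f(-37, -7) = (4 + 18) + (-6 + 4*31)*(-2 - 1*(-7)) = 22 + (-6 + 124)*(-2 + 7) = 22 + 118*5 = 22 + 590 = 612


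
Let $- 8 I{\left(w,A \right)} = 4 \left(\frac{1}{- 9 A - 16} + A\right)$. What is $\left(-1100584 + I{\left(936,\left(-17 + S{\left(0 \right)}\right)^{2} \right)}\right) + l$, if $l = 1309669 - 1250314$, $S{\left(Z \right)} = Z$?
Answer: $- \frac{2725274449}{2617} \approx -1.0414 \cdot 10^{6}$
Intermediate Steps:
$l = 59355$ ($l = 1309669 - 1250314 = 59355$)
$I{\left(w,A \right)} = - \frac{A}{2} - \frac{1}{2 \left(-16 - 9 A\right)}$ ($I{\left(w,A \right)} = - \frac{4 \left(\frac{1}{- 9 A - 16} + A\right)}{8} = - \frac{4 \left(\frac{1}{-16 - 9 A} + A\right)}{8} = - \frac{4 \left(A + \frac{1}{-16 - 9 A}\right)}{8} = - \frac{4 A + \frac{4}{-16 - 9 A}}{8} = - \frac{A}{2} - \frac{1}{2 \left(-16 - 9 A\right)}$)
$\left(-1100584 + I{\left(936,\left(-17 + S{\left(0 \right)}\right)^{2} \right)}\right) + l = \left(-1100584 + \frac{1 - 16 \left(-17 + 0\right)^{2} - 9 \left(\left(-17 + 0\right)^{2}\right)^{2}}{2 \left(16 + 9 \left(-17 + 0\right)^{2}\right)}\right) + 59355 = \left(-1100584 + \frac{1 - 16 \left(-17\right)^{2} - 9 \left(\left(-17\right)^{2}\right)^{2}}{2 \left(16 + 9 \left(-17\right)^{2}\right)}\right) + 59355 = \left(-1100584 + \frac{1 - 4624 - 9 \cdot 289^{2}}{2 \left(16 + 9 \cdot 289\right)}\right) + 59355 = \left(-1100584 + \frac{1 - 4624 - 751689}{2 \left(16 + 2601\right)}\right) + 59355 = \left(-1100584 + \frac{1 - 4624 - 751689}{2 \cdot 2617}\right) + 59355 = \left(-1100584 + \frac{1}{2} \cdot \frac{1}{2617} \left(-756312\right)\right) + 59355 = \left(-1100584 - \frac{378156}{2617}\right) + 59355 = - \frac{2880606484}{2617} + 59355 = - \frac{2725274449}{2617}$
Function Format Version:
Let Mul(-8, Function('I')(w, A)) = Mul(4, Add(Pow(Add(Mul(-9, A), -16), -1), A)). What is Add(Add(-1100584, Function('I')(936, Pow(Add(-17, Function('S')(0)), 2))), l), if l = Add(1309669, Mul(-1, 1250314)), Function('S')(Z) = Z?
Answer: Rational(-2725274449, 2617) ≈ -1.0414e+6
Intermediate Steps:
l = 59355 (l = Add(1309669, -1250314) = 59355)
Function('I')(w, A) = Add(Mul(Rational(-1, 2), A), Mul(Rational(-1, 2), Pow(Add(-16, Mul(-9, A)), -1))) (Function('I')(w, A) = Mul(Rational(-1, 8), Mul(4, Add(Pow(Add(Mul(-9, A), -16), -1), A))) = Mul(Rational(-1, 8), Mul(4, Add(Pow(Add(-16, Mul(-9, A)), -1), A))) = Mul(Rational(-1, 8), Mul(4, Add(A, Pow(Add(-16, Mul(-9, A)), -1)))) = Mul(Rational(-1, 8), Add(Mul(4, A), Mul(4, Pow(Add(-16, Mul(-9, A)), -1)))) = Add(Mul(Rational(-1, 2), A), Mul(Rational(-1, 2), Pow(Add(-16, Mul(-9, A)), -1))))
Add(Add(-1100584, Function('I')(936, Pow(Add(-17, Function('S')(0)), 2))), l) = Add(Add(-1100584, Mul(Rational(1, 2), Pow(Add(16, Mul(9, Pow(Add(-17, 0), 2))), -1), Add(1, Mul(-16, Pow(Add(-17, 0), 2)), Mul(-9, Pow(Pow(Add(-17, 0), 2), 2))))), 59355) = Add(Add(-1100584, Mul(Rational(1, 2), Pow(Add(16, Mul(9, Pow(-17, 2))), -1), Add(1, Mul(-16, Pow(-17, 2)), Mul(-9, Pow(Pow(-17, 2), 2))))), 59355) = Add(Add(-1100584, Mul(Rational(1, 2), Pow(Add(16, Mul(9, 289)), -1), Add(1, Mul(-16, 289), Mul(-9, Pow(289, 2))))), 59355) = Add(Add(-1100584, Mul(Rational(1, 2), Pow(Add(16, 2601), -1), Add(1, -4624, Mul(-9, 83521)))), 59355) = Add(Add(-1100584, Mul(Rational(1, 2), Pow(2617, -1), Add(1, -4624, -751689))), 59355) = Add(Add(-1100584, Mul(Rational(1, 2), Rational(1, 2617), -756312)), 59355) = Add(Add(-1100584, Rational(-378156, 2617)), 59355) = Add(Rational(-2880606484, 2617), 59355) = Rational(-2725274449, 2617)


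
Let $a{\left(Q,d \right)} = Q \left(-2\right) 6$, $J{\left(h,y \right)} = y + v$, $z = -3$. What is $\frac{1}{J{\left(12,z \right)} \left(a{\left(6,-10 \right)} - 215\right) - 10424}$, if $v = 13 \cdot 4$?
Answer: $- \frac{1}{24487} \approx -4.0838 \cdot 10^{-5}$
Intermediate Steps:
$v = 52$
$J{\left(h,y \right)} = 52 + y$ ($J{\left(h,y \right)} = y + 52 = 52 + y$)
$a{\left(Q,d \right)} = - 12 Q$ ($a{\left(Q,d \right)} = - 2 Q 6 = - 12 Q$)
$\frac{1}{J{\left(12,z \right)} \left(a{\left(6,-10 \right)} - 215\right) - 10424} = \frac{1}{\left(52 - 3\right) \left(\left(-12\right) 6 - 215\right) - 10424} = \frac{1}{49 \left(-72 - 215\right) - 10424} = \frac{1}{49 \left(-287\right) - 10424} = \frac{1}{-14063 - 10424} = \frac{1}{-24487} = - \frac{1}{24487}$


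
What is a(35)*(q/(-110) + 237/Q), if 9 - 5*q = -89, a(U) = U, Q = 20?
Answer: 89873/220 ≈ 408.51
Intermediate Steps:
q = 98/5 (q = 9/5 - 1/5*(-89) = 9/5 + 89/5 = 98/5 ≈ 19.600)
a(35)*(q/(-110) + 237/Q) = 35*((98/5)/(-110) + 237/20) = 35*((98/5)*(-1/110) + 237*(1/20)) = 35*(-49/275 + 237/20) = 35*(12839/1100) = 89873/220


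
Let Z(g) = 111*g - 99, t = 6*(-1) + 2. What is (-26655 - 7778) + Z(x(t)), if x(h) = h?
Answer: -34976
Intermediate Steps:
t = -4 (t = -6 + 2 = -4)
Z(g) = -99 + 111*g
(-26655 - 7778) + Z(x(t)) = (-26655 - 7778) + (-99 + 111*(-4)) = -34433 + (-99 - 444) = -34433 - 543 = -34976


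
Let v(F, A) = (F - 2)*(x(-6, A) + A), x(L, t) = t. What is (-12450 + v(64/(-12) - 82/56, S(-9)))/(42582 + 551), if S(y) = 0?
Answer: -12450/43133 ≈ -0.28864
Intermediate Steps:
v(F, A) = 2*A*(-2 + F) (v(F, A) = (F - 2)*(A + A) = (-2 + F)*(2*A) = 2*A*(-2 + F))
(-12450 + v(64/(-12) - 82/56, S(-9)))/(42582 + 551) = (-12450 + 2*0*(-2 + (64/(-12) - 82/56)))/(42582 + 551) = (-12450 + 2*0*(-2 + (64*(-1/12) - 82*1/56)))/43133 = (-12450 + 2*0*(-2 + (-16/3 - 41/28)))*(1/43133) = (-12450 + 2*0*(-2 - 571/84))*(1/43133) = (-12450 + 2*0*(-739/84))*(1/43133) = (-12450 + 0)*(1/43133) = -12450*1/43133 = -12450/43133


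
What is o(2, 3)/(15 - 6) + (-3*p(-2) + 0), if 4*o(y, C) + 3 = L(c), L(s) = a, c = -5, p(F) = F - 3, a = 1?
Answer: 269/18 ≈ 14.944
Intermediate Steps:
p(F) = -3 + F
L(s) = 1
o(y, C) = -1/2 (o(y, C) = -3/4 + (1/4)*1 = -3/4 + 1/4 = -1/2)
o(2, 3)/(15 - 6) + (-3*p(-2) + 0) = -1/(2*(15 - 6)) + (-3*(-3 - 2) + 0) = -1/2/9 + (-3*(-5) + 0) = -1/2*1/9 + (15 + 0) = -1/18 + 15 = 269/18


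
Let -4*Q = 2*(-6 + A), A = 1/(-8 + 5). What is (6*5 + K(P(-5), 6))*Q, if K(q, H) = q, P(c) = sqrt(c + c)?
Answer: 95 + 19*I*sqrt(10)/6 ≈ 95.0 + 10.014*I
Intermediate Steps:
P(c) = sqrt(2)*sqrt(c) (P(c) = sqrt(2*c) = sqrt(2)*sqrt(c))
A = -1/3 (A = 1/(-3) = -1/3 ≈ -0.33333)
Q = 19/6 (Q = -(-6 - 1/3)/2 = -(-19)/(2*3) = -1/4*(-38/3) = 19/6 ≈ 3.1667)
(6*5 + K(P(-5), 6))*Q = (6*5 + sqrt(2)*sqrt(-5))*(19/6) = (30 + sqrt(2)*(I*sqrt(5)))*(19/6) = (30 + I*sqrt(10))*(19/6) = 95 + 19*I*sqrt(10)/6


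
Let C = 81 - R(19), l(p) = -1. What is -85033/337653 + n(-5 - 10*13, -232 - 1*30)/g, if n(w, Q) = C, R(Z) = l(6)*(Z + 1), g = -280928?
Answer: -23922253577/94856181984 ≈ -0.25219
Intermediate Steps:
R(Z) = -1 - Z (R(Z) = -(Z + 1) = -(1 + Z) = -1 - Z)
C = 101 (C = 81 - (-1 - 1*19) = 81 - (-1 - 19) = 81 - 1*(-20) = 81 + 20 = 101)
n(w, Q) = 101
-85033/337653 + n(-5 - 10*13, -232 - 1*30)/g = -85033/337653 + 101/(-280928) = -85033*1/337653 + 101*(-1/280928) = -85033/337653 - 101/280928 = -23922253577/94856181984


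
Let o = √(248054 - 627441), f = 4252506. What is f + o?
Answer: 4252506 + I*√379387 ≈ 4.2525e+6 + 615.94*I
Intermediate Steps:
o = I*√379387 (o = √(-379387) = I*√379387 ≈ 615.94*I)
f + o = 4252506 + I*√379387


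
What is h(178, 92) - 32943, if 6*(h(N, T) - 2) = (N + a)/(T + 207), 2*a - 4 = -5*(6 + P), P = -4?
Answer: -59095979/1794 ≈ -32941.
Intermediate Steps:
a = -3 (a = 2 + (-5*(6 - 4))/2 = 2 + (-5*2)/2 = 2 + (½)*(-10) = 2 - 5 = -3)
h(N, T) = 2 + (-3 + N)/(6*(207 + T)) (h(N, T) = 2 + ((N - 3)/(T + 207))/6 = 2 + ((-3 + N)/(207 + T))/6 = 2 + (-3 + N)/(6*(207 + T)))
h(178, 92) - 32943 = (2481 + 178 + 12*92)/(6*(207 + 92)) - 32943 = (⅙)*(2481 + 178 + 1104)/299 - 32943 = (⅙)*(1/299)*3763 - 32943 = 3763/1794 - 32943 = -59095979/1794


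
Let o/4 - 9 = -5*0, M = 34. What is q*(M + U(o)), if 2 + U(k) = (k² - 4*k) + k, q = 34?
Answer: 41480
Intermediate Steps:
o = 36 (o = 36 + 4*(-5*0) = 36 + 4*0 = 36 + 0 = 36)
U(k) = -2 + k² - 3*k (U(k) = -2 + ((k² - 4*k) + k) = -2 + (k² - 3*k) = -2 + k² - 3*k)
q*(M + U(o)) = 34*(34 + (-2 + 36² - 3*36)) = 34*(34 + (-2 + 1296 - 108)) = 34*(34 + 1186) = 34*1220 = 41480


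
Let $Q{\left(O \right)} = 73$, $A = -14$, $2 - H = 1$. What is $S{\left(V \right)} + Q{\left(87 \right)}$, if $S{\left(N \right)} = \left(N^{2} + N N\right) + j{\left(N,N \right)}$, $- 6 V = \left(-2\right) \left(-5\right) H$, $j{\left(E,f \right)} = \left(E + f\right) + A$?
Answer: $\frac{551}{9} \approx 61.222$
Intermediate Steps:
$H = 1$ ($H = 2 - 1 = 1$)
$j{\left(E,f \right)} = -14 + E + f$ ($j{\left(E,f \right)} = \left(E + f\right) - 14 = -14 + E + f$)
$V = - \frac{5}{3}$ ($V = - \frac{\left(-2\right) \left(-5\right) 1}{6} = - \frac{10 \cdot 1}{6} = \left(- \frac{1}{6}\right) 10 = - \frac{5}{3} \approx -1.6667$)
$S{\left(N \right)} = -14 + 2 N + 2 N^{2}$ ($S{\left(N \right)} = \left(N^{2} + N N\right) + \left(-14 + N + N\right) = \left(N^{2} + N^{2}\right) + \left(-14 + 2 N\right) = 2 N^{2} + \left(-14 + 2 N\right) = -14 + 2 N + 2 N^{2}$)
$S{\left(V \right)} + Q{\left(87 \right)} = \left(-14 + 2 \left(- \frac{5}{3}\right) + 2 \left(- \frac{5}{3}\right)^{2}\right) + 73 = \left(-14 - \frac{10}{3} + 2 \cdot \frac{25}{9}\right) + 73 = \left(-14 - \frac{10}{3} + \frac{50}{9}\right) + 73 = - \frac{106}{9} + 73 = \frac{551}{9}$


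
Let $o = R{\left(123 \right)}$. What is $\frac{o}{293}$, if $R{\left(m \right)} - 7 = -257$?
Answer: $- \frac{250}{293} \approx -0.85324$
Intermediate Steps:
$R{\left(m \right)} = -250$ ($R{\left(m \right)} = 7 - 257 = -250$)
$o = -250$
$\frac{o}{293} = - \frac{250}{293}$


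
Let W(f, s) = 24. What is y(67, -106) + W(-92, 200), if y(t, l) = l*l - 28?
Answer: 11232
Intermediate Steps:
y(t, l) = -28 + l² (y(t, l) = l² - 28 = -28 + l²)
y(67, -106) + W(-92, 200) = (-28 + (-106)²) + 24 = (-28 + 11236) + 24 = 11208 + 24 = 11232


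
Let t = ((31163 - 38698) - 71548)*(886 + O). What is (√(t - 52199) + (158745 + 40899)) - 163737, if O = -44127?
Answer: 35907 + 2*√854893951 ≈ 94384.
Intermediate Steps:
t = 3419628003 (t = ((31163 - 38698) - 71548)*(886 - 44127) = (-7535 - 71548)*(-43241) = -79083*(-43241) = 3419628003)
(√(t - 52199) + (158745 + 40899)) - 163737 = (√(3419628003 - 52199) + (158745 + 40899)) - 163737 = (√3419575804 + 199644) - 163737 = (2*√854893951 + 199644) - 163737 = (199644 + 2*√854893951) - 163737 = 35907 + 2*√854893951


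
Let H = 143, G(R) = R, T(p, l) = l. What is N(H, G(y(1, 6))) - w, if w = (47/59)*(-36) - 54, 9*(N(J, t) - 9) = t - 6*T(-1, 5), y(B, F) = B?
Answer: 46970/531 ≈ 88.456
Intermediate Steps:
N(J, t) = 17/3 + t/9 (N(J, t) = 9 + (t - 6*5)/9 = 9 + (t - 30)/9 = 9 + (-30 + t)/9 = 9 + (-10/3 + t/9) = 17/3 + t/9)
w = -4878/59 (w = (47*(1/59))*(-36) - 54 = (47/59)*(-36) - 54 = -1692/59 - 54 = -4878/59 ≈ -82.678)
N(H, G(y(1, 6))) - w = (17/3 + (⅑)*1) - 1*(-4878/59) = (17/3 + ⅑) + 4878/59 = 52/9 + 4878/59 = 46970/531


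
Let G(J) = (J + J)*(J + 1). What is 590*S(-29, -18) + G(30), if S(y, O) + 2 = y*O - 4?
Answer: 306300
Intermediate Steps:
S(y, O) = -6 + O*y (S(y, O) = -2 + (y*O - 4) = -2 + (O*y - 4) = -2 + (-4 + O*y) = -6 + O*y)
G(J) = 2*J*(1 + J) (G(J) = (2*J)*(1 + J) = 2*J*(1 + J))
590*S(-29, -18) + G(30) = 590*(-6 - 18*(-29)) + 2*30*(1 + 30) = 590*(-6 + 522) + 2*30*31 = 590*516 + 1860 = 304440 + 1860 = 306300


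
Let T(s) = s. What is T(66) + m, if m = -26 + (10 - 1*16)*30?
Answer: -140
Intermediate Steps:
m = -206 (m = -26 + (10 - 16)*30 = -26 - 6*30 = -26 - 180 = -206)
T(66) + m = 66 - 206 = -140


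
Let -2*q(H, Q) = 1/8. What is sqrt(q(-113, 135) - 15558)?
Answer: I*sqrt(248929)/4 ≈ 124.73*I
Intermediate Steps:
q(H, Q) = -1/16 (q(H, Q) = -1/2/8 = -1/2*1/8 = -1/16)
sqrt(q(-113, 135) - 15558) = sqrt(-1/16 - 15558) = sqrt(-248929/16) = I*sqrt(248929)/4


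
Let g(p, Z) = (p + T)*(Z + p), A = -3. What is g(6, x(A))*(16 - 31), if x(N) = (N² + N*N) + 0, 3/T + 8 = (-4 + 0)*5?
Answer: -14850/7 ≈ -2121.4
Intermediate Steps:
T = -3/28 (T = 3/(-8 + (-4 + 0)*5) = 3/(-8 - 4*5) = 3/(-8 - 20) = 3/(-28) = 3*(-1/28) = -3/28 ≈ -0.10714)
x(N) = 2*N² (x(N) = (N² + N²) + 0 = 2*N² + 0 = 2*N²)
g(p, Z) = (-3/28 + p)*(Z + p) (g(p, Z) = (p - 3/28)*(Z + p) = (-3/28 + p)*(Z + p))
g(6, x(A))*(16 - 31) = (6² - 3*(-3)²/14 - 3/28*6 + (2*(-3)²)*6)*(16 - 31) = (36 - 3*9/14 - 9/14 + (2*9)*6)*(-15) = (36 - 3/28*18 - 9/14 + 18*6)*(-15) = (36 - 27/14 - 9/14 + 108)*(-15) = (990/7)*(-15) = -14850/7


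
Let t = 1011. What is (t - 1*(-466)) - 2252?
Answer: -775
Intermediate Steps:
(t - 1*(-466)) - 2252 = (1011 - 1*(-466)) - 2252 = (1011 + 466) - 2252 = 1477 - 2252 = -775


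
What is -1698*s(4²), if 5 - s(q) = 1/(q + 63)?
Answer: -669012/79 ≈ -8468.5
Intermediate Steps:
s(q) = 5 - 1/(63 + q) (s(q) = 5 - 1/(q + 63) = 5 - 1/(63 + q))
-1698*s(4²) = -1698*(314 + 5*4²)/(63 + 4²) = -1698*(314 + 5*16)/(63 + 16) = -1698*(314 + 80)/79 = -1698*394/79 = -669012/79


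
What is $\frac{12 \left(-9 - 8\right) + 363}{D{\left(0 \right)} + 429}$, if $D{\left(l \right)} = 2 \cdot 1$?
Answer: $\frac{159}{431} \approx 0.36891$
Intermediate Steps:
$D{\left(l \right)} = 2$
$\frac{12 \left(-9 - 8\right) + 363}{D{\left(0 \right)} + 429} = \frac{12 \left(-9 - 8\right) + 363}{2 + 429} = \frac{12 \left(-17\right) + 363}{431} = \left(-204 + 363\right) \frac{1}{431} = 159 \cdot \frac{1}{431} = \frac{159}{431}$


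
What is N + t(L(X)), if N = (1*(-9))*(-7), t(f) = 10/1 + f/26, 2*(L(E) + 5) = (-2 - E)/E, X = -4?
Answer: 7571/104 ≈ 72.798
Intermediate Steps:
L(E) = -5 + (-2 - E)/(2*E) (L(E) = -5 + ((-2 - E)/E)/2 = -5 + (-2 - E)/(2*E))
t(f) = 10 + f/26 (t(f) = 10*1 + f*(1/26) = 10 + f/26)
N = 63 (N = -9*(-7) = 63)
N + t(L(X)) = 63 + (10 + (-11/2 - 1/(-4))/26) = 63 + (10 + (-11/2 - 1*(-1/4))/26) = 63 + (10 + (-11/2 + 1/4)/26) = 63 + (10 + (1/26)*(-21/4)) = 63 + (10 - 21/104) = 63 + 1019/104 = 7571/104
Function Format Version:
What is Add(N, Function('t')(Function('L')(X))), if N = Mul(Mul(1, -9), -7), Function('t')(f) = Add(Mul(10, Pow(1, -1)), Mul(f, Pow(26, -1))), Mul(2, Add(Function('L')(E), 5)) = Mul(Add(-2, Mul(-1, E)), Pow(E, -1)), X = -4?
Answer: Rational(7571, 104) ≈ 72.798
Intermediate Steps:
Function('L')(E) = Add(-5, Mul(Rational(1, 2), Pow(E, -1), Add(-2, Mul(-1, E)))) (Function('L')(E) = Add(-5, Mul(Rational(1, 2), Mul(Add(-2, Mul(-1, E)), Pow(E, -1)))) = Add(-5, Mul(Rational(1, 2), Mul(Pow(E, -1), Add(-2, Mul(-1, E))))) = Add(-5, Mul(Rational(1, 2), Pow(E, -1), Add(-2, Mul(-1, E)))))
Function('t')(f) = Add(10, Mul(Rational(1, 26), f)) (Function('t')(f) = Add(Mul(10, 1), Mul(f, Rational(1, 26))) = Add(10, Mul(Rational(1, 26), f)))
N = 63 (N = Mul(-9, -7) = 63)
Add(N, Function('t')(Function('L')(X))) = Add(63, Add(10, Mul(Rational(1, 26), Add(Rational(-11, 2), Mul(-1, Pow(-4, -1)))))) = Add(63, Add(10, Mul(Rational(1, 26), Add(Rational(-11, 2), Mul(-1, Rational(-1, 4)))))) = Add(63, Add(10, Mul(Rational(1, 26), Add(Rational(-11, 2), Rational(1, 4))))) = Add(63, Add(10, Mul(Rational(1, 26), Rational(-21, 4)))) = Add(63, Add(10, Rational(-21, 104))) = Add(63, Rational(1019, 104)) = Rational(7571, 104)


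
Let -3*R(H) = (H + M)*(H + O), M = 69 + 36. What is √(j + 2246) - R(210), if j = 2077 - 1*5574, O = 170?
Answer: 39900 + 3*I*√139 ≈ 39900.0 + 35.37*I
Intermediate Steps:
M = 105
j = -3497 (j = 2077 - 5574 = -3497)
R(H) = -(105 + H)*(170 + H)/3 (R(H) = -(H + 105)*(H + 170)/3 = -(105 + H)*(170 + H)/3)
√(j + 2246) - R(210) = √(-3497 + 2246) - (-5950 - 275/3*210 - ⅓*210²) = √(-1251) - (-5950 - 19250 - ⅓*44100) = 3*I*√139 - (-5950 - 19250 - 14700) = 3*I*√139 - 1*(-39900) = 3*I*√139 + 39900 = 39900 + 3*I*√139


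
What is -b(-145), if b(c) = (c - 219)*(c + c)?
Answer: -105560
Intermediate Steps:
b(c) = 2*c*(-219 + c) (b(c) = (-219 + c)*(2*c) = 2*c*(-219 + c))
-b(-145) = -2*(-145)*(-219 - 145) = -2*(-145)*(-364) = -1*105560 = -105560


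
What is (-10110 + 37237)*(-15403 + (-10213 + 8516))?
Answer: -463871700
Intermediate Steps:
(-10110 + 37237)*(-15403 + (-10213 + 8516)) = 27127*(-15403 - 1697) = 27127*(-17100) = -463871700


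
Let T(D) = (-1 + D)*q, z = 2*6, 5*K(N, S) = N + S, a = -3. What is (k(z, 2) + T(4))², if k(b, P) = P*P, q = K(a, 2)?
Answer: 289/25 ≈ 11.560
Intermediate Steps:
K(N, S) = N/5 + S/5 (K(N, S) = (N + S)/5 = N/5 + S/5)
q = -⅕ (q = (⅕)*(-3) + (⅕)*2 = -⅗ + ⅖ = -⅕ ≈ -0.20000)
z = 12
k(b, P) = P²
T(D) = ⅕ - D/5 (T(D) = (-1 + D)*(-⅕) = ⅕ - D/5)
(k(z, 2) + T(4))² = (2² + (⅕ - ⅕*4))² = (4 + (⅕ - ⅘))² = (4 - ⅗)² = (17/5)² = 289/25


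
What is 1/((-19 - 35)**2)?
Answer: 1/2916 ≈ 0.00034294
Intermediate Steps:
1/((-19 - 35)**2) = 1/((-54)**2) = 1/2916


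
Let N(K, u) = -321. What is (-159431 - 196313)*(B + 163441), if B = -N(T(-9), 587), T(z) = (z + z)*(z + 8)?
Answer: -58257348928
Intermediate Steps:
T(z) = 2*z*(8 + z) (T(z) = (2*z)*(8 + z) = 2*z*(8 + z))
B = 321 (B = -1*(-321) = 321)
(-159431 - 196313)*(B + 163441) = (-159431 - 196313)*(321 + 163441) = -355744*163762 = -58257348928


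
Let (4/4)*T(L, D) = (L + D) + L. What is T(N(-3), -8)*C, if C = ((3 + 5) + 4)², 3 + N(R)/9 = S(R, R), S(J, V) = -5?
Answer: -21888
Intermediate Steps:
N(R) = -72 (N(R) = -27 + 9*(-5) = -27 - 45 = -72)
T(L, D) = D + 2*L (T(L, D) = (L + D) + L = (D + L) + L = D + 2*L)
C = 144 (C = (8 + 4)² = 12² = 144)
T(N(-3), -8)*C = (-8 + 2*(-72))*144 = (-8 - 144)*144 = -152*144 = -21888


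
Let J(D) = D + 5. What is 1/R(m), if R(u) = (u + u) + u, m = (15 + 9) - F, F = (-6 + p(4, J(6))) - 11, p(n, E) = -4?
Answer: 1/135 ≈ 0.0074074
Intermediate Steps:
J(D) = 5 + D
F = -21 (F = (-6 - 4) - 11 = -10 - 11 = -21)
m = 45 (m = (15 + 9) - 1*(-21) = 24 + 21 = 45)
R(u) = 3*u (R(u) = 2*u + u = 3*u)
1/R(m) = 1/(3*45) = 1/135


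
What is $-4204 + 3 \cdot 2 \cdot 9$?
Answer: $-4150$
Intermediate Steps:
$-4204 + 3 \cdot 2 \cdot 9 = -4204 + 6 \cdot 9 = -4204 + 54 = -4150$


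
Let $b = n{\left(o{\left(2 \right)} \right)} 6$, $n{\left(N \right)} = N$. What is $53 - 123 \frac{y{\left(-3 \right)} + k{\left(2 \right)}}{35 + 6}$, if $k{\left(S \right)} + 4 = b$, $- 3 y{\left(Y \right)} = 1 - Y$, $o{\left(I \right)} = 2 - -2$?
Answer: $-3$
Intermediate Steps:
$o{\left(I \right)} = 4$ ($o{\left(I \right)} = 2 + 2 = 4$)
$y{\left(Y \right)} = - \frac{1}{3} + \frac{Y}{3}$ ($y{\left(Y \right)} = - \frac{1 - Y}{3} = - \frac{1}{3} + \frac{Y}{3}$)
$b = 24$ ($b = 4 \cdot 6 = 24$)
$k{\left(S \right)} = 20$ ($k{\left(S \right)} = -4 + 24 = 20$)
$53 - 123 \frac{y{\left(-3 \right)} + k{\left(2 \right)}}{35 + 6} = 53 - 123 \frac{\left(- \frac{1}{3} + \frac{1}{3} \left(-3\right)\right) + 20}{35 + 6} = 53 - 123 \frac{\left(- \frac{1}{3} - 1\right) + 20}{41} = 53 - 123 \left(- \frac{4}{3} + 20\right) \frac{1}{41} = 53 - 123 \cdot \frac{56}{3} \cdot \frac{1}{41} = 53 - 56 = -3$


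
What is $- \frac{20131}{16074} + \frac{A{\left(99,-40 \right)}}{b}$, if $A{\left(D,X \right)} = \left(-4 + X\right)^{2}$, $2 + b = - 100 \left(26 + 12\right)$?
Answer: $- \frac{53828663}{30556674} \approx -1.7616$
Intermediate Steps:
$b = -3802$ ($b = -2 - 100 \left(26 + 12\right) = -2 - 3800 = -3802$)
$- \frac{20131}{16074} + \frac{A{\left(99,-40 \right)}}{b} = - \frac{20131}{16074} + \frac{\left(-4 - 40\right)^{2}}{-3802} = \left(-20131\right) \frac{1}{16074} + \left(-44\right)^{2} \left(- \frac{1}{3802}\right) = - \frac{20131}{16074} + 1936 \left(- \frac{1}{3802}\right) = - \frac{20131}{16074} - \frac{968}{1901} = - \frac{53828663}{30556674}$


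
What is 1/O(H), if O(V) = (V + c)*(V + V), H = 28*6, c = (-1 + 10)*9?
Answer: 1/83664 ≈ 1.1953e-5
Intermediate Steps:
c = 81 (c = 9*9 = 81)
H = 168
O(V) = 2*V*(81 + V) (O(V) = (V + 81)*(V + V) = (81 + V)*(2*V) = 2*V*(81 + V))
1/O(H) = 1/(2*168*(81 + 168)) = 1/(2*168*249) = 1/83664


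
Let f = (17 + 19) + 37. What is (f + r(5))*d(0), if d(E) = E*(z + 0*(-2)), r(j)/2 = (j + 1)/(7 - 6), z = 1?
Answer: 0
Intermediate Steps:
r(j) = 2 + 2*j (r(j) = 2*((j + 1)/(7 - 6)) = 2*((1 + j)/1) = 2*((1 + j)*1) = 2*(1 + j) = 2 + 2*j)
f = 73 (f = 36 + 37 = 73)
d(E) = E (d(E) = E*(1 + 0*(-2)) = E*(1 + 0) = E*1 = E)
(f + r(5))*d(0) = (73 + (2 + 2*5))*0 = (73 + (2 + 10))*0 = (73 + 12)*0 = 85*0 = 0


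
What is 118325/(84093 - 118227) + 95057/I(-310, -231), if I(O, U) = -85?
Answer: -3254733263/2901390 ≈ -1121.8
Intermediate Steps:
118325/(84093 - 118227) + 95057/I(-310, -231) = 118325/(84093 - 118227) + 95057/(-85) = 118325/(-34134) + 95057*(-1/85) = 118325*(-1/34134) - 95057/85 = -118325/34134 - 95057/85 = -3254733263/2901390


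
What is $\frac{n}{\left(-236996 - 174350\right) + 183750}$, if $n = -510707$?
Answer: $\frac{510707}{227596} \approx 2.2439$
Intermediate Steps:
$\frac{n}{\left(-236996 - 174350\right) + 183750} = - \frac{510707}{\left(-236996 - 174350\right) + 183750} = - \frac{510707}{-411346 + 183750} = - \frac{510707}{-227596} = \left(-510707\right) \left(- \frac{1}{227596}\right) = \frac{510707}{227596}$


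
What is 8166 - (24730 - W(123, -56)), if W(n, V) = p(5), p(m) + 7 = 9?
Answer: -16562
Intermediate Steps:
p(m) = 2 (p(m) = -7 + 9 = 2)
W(n, V) = 2
8166 - (24730 - W(123, -56)) = 8166 - (24730 - 1*2) = 8166 - (24730 - 2) = 8166 - 1*24728 = 8166 - 24728 = -16562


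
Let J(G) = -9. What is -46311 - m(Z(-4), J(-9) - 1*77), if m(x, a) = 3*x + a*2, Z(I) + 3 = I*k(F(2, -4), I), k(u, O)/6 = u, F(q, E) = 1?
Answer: -46058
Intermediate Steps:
k(u, O) = 6*u
Z(I) = -3 + 6*I (Z(I) = -3 + I*(6*1) = -3 + I*6 = -3 + 6*I)
m(x, a) = 2*a + 3*x (m(x, a) = 3*x + 2*a = 2*a + 3*x)
-46311 - m(Z(-4), J(-9) - 1*77) = -46311 - (2*(-9 - 1*77) + 3*(-3 + 6*(-4))) = -46311 - (2*(-9 - 77) + 3*(-3 - 24)) = -46311 - (2*(-86) + 3*(-27)) = -46311 - (-172 - 81) = -46311 - 1*(-253) = -46311 + 253 = -46058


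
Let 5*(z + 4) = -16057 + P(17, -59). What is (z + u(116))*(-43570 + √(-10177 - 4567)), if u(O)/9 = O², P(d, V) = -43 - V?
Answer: -5136545726 + 1178918*I*√3686/5 ≈ -5.1365e+9 + 1.4315e+7*I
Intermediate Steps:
z = -16061/5 (z = -4 + (-16057 + (-43 - 1*(-59)))/5 = -4 + (-16057 + (-43 + 59))/5 = -4 + (-16057 + 16)/5 = -4 + (⅕)*(-16041) = -4 - 16041/5 = -16061/5 ≈ -3212.2)
u(O) = 9*O²
(z + u(116))*(-43570 + √(-10177 - 4567)) = (-16061/5 + 9*116²)*(-43570 + √(-10177 - 4567)) = (-16061/5 + 9*13456)*(-43570 + √(-14744)) = (-16061/5 + 121104)*(-43570 + 2*I*√3686) = 589459*(-43570 + 2*I*√3686)/5 = -5136545726 + 1178918*I*√3686/5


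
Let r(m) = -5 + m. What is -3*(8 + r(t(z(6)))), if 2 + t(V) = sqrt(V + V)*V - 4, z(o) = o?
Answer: 9 - 36*sqrt(3) ≈ -53.354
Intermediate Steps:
t(V) = -6 + sqrt(2)*V**(3/2) (t(V) = -2 + (sqrt(V + V)*V - 4) = -2 + (sqrt(2*V)*V - 4) = -2 + ((sqrt(2)*sqrt(V))*V - 4) = -2 + (sqrt(2)*V**(3/2) - 4) = -2 + (-4 + sqrt(2)*V**(3/2)) = -6 + sqrt(2)*V**(3/2))
-3*(8 + r(t(z(6)))) = -3*(8 + (-5 + (-6 + sqrt(2)*6**(3/2)))) = -3*(8 + (-5 + (-6 + sqrt(2)*(6*sqrt(6))))) = -3*(8 + (-5 + (-6 + 12*sqrt(3)))) = -3*(8 + (-11 + 12*sqrt(3))) = -3*(-3 + 12*sqrt(3)) = 9 - 36*sqrt(3)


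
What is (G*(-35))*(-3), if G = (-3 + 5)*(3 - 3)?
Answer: 0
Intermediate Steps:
G = 0 (G = 2*0 = 0)
(G*(-35))*(-3) = (0*(-35))*(-3) = 0*(-3) = 0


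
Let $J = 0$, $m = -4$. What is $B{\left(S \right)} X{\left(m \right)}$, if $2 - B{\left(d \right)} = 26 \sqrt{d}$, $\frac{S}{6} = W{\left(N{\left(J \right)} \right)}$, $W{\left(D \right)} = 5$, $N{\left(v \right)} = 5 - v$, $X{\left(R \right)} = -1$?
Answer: $-2 + 26 \sqrt{30} \approx 140.41$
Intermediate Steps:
$S = 30$ ($S = 6 \cdot 5 = 30$)
$B{\left(d \right)} = 2 - 26 \sqrt{d}$
$B{\left(S \right)} X{\left(m \right)} = \left(2 - 26 \sqrt{30}\right) \left(-1\right) = -2 + 26 \sqrt{30}$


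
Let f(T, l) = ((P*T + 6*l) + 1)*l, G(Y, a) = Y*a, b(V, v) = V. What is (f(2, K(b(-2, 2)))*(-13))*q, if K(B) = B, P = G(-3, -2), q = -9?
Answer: -234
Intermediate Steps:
P = 6 (P = -3*(-2) = 6)
f(T, l) = l*(1 + 6*T + 6*l) (f(T, l) = ((6*T + 6*l) + 1)*l = (1 + 6*T + 6*l)*l = l*(1 + 6*T + 6*l))
(f(2, K(b(-2, 2)))*(-13))*q = (-2*(1 + 6*2 + 6*(-2))*(-13))*(-9) = (-2*(1 + 12 - 12)*(-13))*(-9) = (-2*1*(-13))*(-9) = -2*(-13)*(-9) = 26*(-9) = -234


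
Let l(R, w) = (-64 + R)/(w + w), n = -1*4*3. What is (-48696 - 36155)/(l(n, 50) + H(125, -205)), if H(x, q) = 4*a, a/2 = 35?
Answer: -163175/537 ≈ -303.86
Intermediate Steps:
a = 70 (a = 2*35 = 70)
H(x, q) = 280 (H(x, q) = 4*70 = 280)
n = -12 (n = -4*3 = -12)
l(R, w) = (-64 + R)/(2*w) (l(R, w) = (-64 + R)/((2*w)) = (-64 + R)*(1/(2*w)) = (-64 + R)/(2*w))
(-48696 - 36155)/(l(n, 50) + H(125, -205)) = (-48696 - 36155)/((½)*(-64 - 12)/50 + 280) = -84851/((½)*(1/50)*(-76) + 280) = -84851/(-19/25 + 280) = -84851/6981/25 = -84851*25/6981 = -163175/537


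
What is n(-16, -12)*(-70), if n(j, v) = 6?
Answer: -420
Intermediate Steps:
n(-16, -12)*(-70) = 6*(-70) = -420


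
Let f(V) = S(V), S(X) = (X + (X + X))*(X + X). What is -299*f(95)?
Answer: -16190850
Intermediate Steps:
S(X) = 6*X**2 (S(X) = (X + 2*X)*(2*X) = (3*X)*(2*X) = 6*X**2)
f(V) = 6*V**2
-299*f(95) = -1794*95**2 = -1794*9025 = -299*54150 = -16190850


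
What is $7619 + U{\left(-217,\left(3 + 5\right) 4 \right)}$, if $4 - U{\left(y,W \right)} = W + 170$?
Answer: $7421$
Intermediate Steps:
$U{\left(y,W \right)} = -166 - W$ ($U{\left(y,W \right)} = 4 - \left(W + 170\right) = 4 - \left(170 + W\right) = -166 - W$)
$7619 + U{\left(-217,\left(3 + 5\right) 4 \right)} = 7619 - \left(166 + \left(3 + 5\right) 4\right) = 7619 - \left(166 + 8 \cdot 4\right) = 7619 - 198 = 7421$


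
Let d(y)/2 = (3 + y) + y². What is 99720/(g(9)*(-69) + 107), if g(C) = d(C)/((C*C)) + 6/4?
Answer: -1794960/2789 ≈ -643.59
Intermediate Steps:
d(y) = 6 + 2*y + 2*y² (d(y) = 2*((3 + y) + y²) = 2*(3 + y + y²) = 6 + 2*y + 2*y²)
g(C) = 3/2 + (6 + 2*C + 2*C²)/C² (g(C) = (6 + 2*C + 2*C²)/((C*C)) + 6/4 = (6 + 2*C + 2*C²)/(C²) + 6*(¼) = (6 + 2*C + 2*C²)/C² + 3/2 = 3/2 + (6 + 2*C + 2*C²)/C²)
99720/(g(9)*(-69) + 107) = 99720/((7/2 + 2/9 + 6/9²)*(-69) + 107) = 99720/((7/2 + 2*(⅑) + 6*(1/81))*(-69) + 107) = 99720/((7/2 + 2/9 + 2/27)*(-69) + 107) = 99720/((205/54)*(-69) + 107) = 99720/(-4715/18 + 107) = 99720/(-2789/18) = 99720*(-18/2789) = -1794960/2789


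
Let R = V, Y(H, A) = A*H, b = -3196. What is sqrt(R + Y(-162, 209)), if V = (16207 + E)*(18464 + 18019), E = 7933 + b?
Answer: sqrt(764066094) ≈ 27642.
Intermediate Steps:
E = 4737 (E = 7933 - 3196 = 4737)
V = 764099952 (V = (16207 + 4737)*(18464 + 18019) = 20944*36483 = 764099952)
R = 764099952
sqrt(R + Y(-162, 209)) = sqrt(764099952 + 209*(-162)) = sqrt(764099952 - 33858) = sqrt(764066094)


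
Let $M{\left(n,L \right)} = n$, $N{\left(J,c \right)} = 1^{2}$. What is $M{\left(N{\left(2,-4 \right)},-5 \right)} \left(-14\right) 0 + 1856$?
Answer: $1856$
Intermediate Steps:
$N{\left(J,c \right)} = 1$
$M{\left(N{\left(2,-4 \right)},-5 \right)} \left(-14\right) 0 + 1856 = 1 \left(-14\right) 0 + 1856 = \left(-14\right) 0 + 1856 = 0 + 1856 = 1856$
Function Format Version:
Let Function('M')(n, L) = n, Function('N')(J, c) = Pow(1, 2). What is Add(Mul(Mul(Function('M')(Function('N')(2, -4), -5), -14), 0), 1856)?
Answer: 1856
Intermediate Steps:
Function('N')(J, c) = 1
Add(Mul(Mul(Function('M')(Function('N')(2, -4), -5), -14), 0), 1856) = Add(Mul(Mul(1, -14), 0), 1856) = Add(Mul(-14, 0), 1856) = Add(0, 1856) = 1856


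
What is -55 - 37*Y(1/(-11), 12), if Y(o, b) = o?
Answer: -568/11 ≈ -51.636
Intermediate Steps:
-55 - 37*Y(1/(-11), 12) = -55 - 37/(-11) = -55 - 37*(-1/11) = -55 + 37/11 = -568/11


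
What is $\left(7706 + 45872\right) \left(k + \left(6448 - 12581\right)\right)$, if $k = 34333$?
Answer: $1510899600$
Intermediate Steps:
$\left(7706 + 45872\right) \left(k + \left(6448 - 12581\right)\right) = \left(7706 + 45872\right) \left(34333 + \left(6448 - 12581\right)\right) = 53578 \left(34333 + \left(6448 - 12581\right)\right) = 53578 \left(34333 - 6133\right) = 53578 \cdot 28200 = 1510899600$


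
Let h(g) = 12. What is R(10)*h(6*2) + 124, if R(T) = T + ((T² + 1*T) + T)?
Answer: 1684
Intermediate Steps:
R(T) = T² + 3*T (R(T) = T + ((T² + T) + T) = T + ((T + T²) + T) = T + (T² + 2*T) = T² + 3*T)
R(10)*h(6*2) + 124 = (10*(3 + 10))*12 + 124 = (10*13)*12 + 124 = 130*12 + 124 = 1560 + 124 = 1684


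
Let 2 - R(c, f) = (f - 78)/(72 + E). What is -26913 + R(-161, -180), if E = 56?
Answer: -1722175/64 ≈ -26909.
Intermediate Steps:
R(c, f) = 167/64 - f/128 (R(c, f) = 2 - (f - 78)/(72 + 56) = 2 - (-78 + f)/128 = 2 - (-39/64 + f/128) = 2 + (39/64 - f/128) = 167/64 - f/128)
-26913 + R(-161, -180) = -26913 + (167/64 - 1/128*(-180)) = -26913 + (167/64 + 45/32) = -26913 + 257/64 = -1722175/64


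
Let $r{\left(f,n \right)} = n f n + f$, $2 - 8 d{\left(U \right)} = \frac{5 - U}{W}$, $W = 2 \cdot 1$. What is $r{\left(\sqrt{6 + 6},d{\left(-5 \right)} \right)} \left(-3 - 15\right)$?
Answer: $- \frac{657 \sqrt{3}}{16} \approx -71.122$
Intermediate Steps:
$W = 2$
$d{\left(U \right)} = - \frac{1}{16} + \frac{U}{16}$ ($d{\left(U \right)} = \frac{1}{4} - \frac{\left(5 - U\right) \frac{1}{2}}{8} = \frac{1}{4} - \frac{\frac{5}{2} - \frac{U}{2}}{8} = \frac{1}{4} + \left(- \frac{5}{16} + \frac{U}{16}\right) = - \frac{1}{16} + \frac{U}{16}$)
$r{\left(f,n \right)} = f + f n^{2}$ ($r{\left(f,n \right)} = f n n + f = f n^{2} + f = f + f n^{2}$)
$r{\left(\sqrt{6 + 6},d{\left(-5 \right)} \right)} \left(-3 - 15\right) = \sqrt{6 + 6} \left(1 + \left(- \frac{1}{16} + \frac{1}{16} \left(-5\right)\right)^{2}\right) \left(-3 - 15\right) = \sqrt{12} \left(1 + \left(- \frac{1}{16} - \frac{5}{16}\right)^{2}\right) \left(-3 - 15\right) = 2 \sqrt{3} \left(1 + \left(- \frac{3}{8}\right)^{2}\right) \left(-18\right) = 2 \sqrt{3} \left(1 + \frac{9}{64}\right) \left(-18\right) = 2 \sqrt{3} \cdot \frac{73}{64} \left(-18\right) = \frac{73 \sqrt{3}}{32} \left(-18\right) = - \frac{657 \sqrt{3}}{16}$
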